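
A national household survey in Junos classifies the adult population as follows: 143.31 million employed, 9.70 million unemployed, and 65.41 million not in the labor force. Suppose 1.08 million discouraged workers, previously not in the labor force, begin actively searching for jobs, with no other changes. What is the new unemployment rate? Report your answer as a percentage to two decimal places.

New unemployment rate ≈ 7.00%.

Initially, labor force = 143.31 + 9.70 = 153.01 million, so u = 9.70/153.01 = 6.34%.
After the change, unemployed and labor force both rise by 1.08 → E = 143.31, U = 10.78, labor force = 154.09 million.
New unemployment rate = 10.78 / 154.09 = 7.00%.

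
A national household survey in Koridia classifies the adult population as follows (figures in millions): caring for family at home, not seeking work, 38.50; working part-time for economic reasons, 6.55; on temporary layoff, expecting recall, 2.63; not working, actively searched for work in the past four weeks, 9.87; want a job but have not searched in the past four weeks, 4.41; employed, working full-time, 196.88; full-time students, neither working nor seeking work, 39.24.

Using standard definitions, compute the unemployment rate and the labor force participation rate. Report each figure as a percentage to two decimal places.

Employed = 6.55 + 196.88 = 203.43 million (anyone who worked, including part-time for economic reasons, counts as employed).
Unemployed = 2.63 + 9.87 = 12.50 million (jobless and actively searching, or on temporary layoff).
Labor force = 203.43 + 12.50 = 215.93 million.
Not in labor force = 38.50 + 4.41 + 39.24 = 82.15 million (those not working and not actively searching are outside the labor force — including those who want a job but have given up searching).
Civilian working-age population = 215.93 + 82.15 = 298.08 million.
Unemployment rate = 12.50 / 215.93 = 5.79%.
Labor force participation rate = 215.93 / 298.08 = 72.44%.

Unemployment rate ≈ 5.79%; labor force participation rate ≈ 72.44%.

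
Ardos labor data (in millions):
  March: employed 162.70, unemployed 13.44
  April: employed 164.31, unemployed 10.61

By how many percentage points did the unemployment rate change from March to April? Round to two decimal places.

March: labor force = 162.70 + 13.44 = 176.14; u = 13.44/176.14 = 7.63%.
April: labor force = 164.31 + 10.61 = 174.92; u = 10.61/174.92 = 6.07%.
Change = 6.07% − 7.63% = −1.56 pp.

The unemployment rate changed by −1.56 percentage points.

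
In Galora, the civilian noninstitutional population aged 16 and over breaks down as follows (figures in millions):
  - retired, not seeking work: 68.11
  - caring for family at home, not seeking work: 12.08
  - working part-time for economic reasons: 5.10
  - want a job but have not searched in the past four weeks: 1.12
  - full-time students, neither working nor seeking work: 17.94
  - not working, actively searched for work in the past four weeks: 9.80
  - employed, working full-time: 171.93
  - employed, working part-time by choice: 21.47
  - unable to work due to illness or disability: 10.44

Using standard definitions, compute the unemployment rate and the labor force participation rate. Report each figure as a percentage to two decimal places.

Unemployment rate ≈ 4.70%; labor force participation rate ≈ 65.51%.

Employed = 5.10 + 171.93 + 21.47 = 198.50 million (anyone who worked, including part-time for economic reasons, counts as employed).
Unemployed = 9.80 million.
Labor force = 198.50 + 9.80 = 208.30 million.
Not in labor force = 68.11 + 12.08 + 1.12 + 17.94 + 10.44 = 109.69 million (those not working and not actively searching are outside the labor force — including those who want a job but have given up searching).
Civilian working-age population = 208.30 + 109.69 = 317.99 million.
Unemployment rate = 9.80 / 208.30 = 4.70%.
Labor force participation rate = 208.30 / 317.99 = 65.51%.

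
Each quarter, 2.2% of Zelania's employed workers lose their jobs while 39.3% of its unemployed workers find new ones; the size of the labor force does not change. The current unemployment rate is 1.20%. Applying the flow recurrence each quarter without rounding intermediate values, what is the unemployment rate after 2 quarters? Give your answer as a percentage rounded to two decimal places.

Unemployment rate after two quarters ≈ 3.90%.

With a fixed labor force, u_{t+1} = u_t + s·(1−u_t) − f·u_t = u_t·(1−s−f) + s.
Here 1−s−f = 0.585 and s = 0.022.
u_1 = 0.012000 × 0.585 + 0.022 = 0.029020.
u_2 = 0.029020 × 0.585 + 0.022 = 0.038977.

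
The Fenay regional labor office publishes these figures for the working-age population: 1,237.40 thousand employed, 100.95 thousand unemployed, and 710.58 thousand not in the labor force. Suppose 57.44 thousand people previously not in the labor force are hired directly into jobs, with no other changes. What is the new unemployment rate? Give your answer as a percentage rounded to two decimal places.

New unemployment rate ≈ 7.23%.

Initially, labor force = 1,237.40 + 100.95 = 1,338.35 thousand, so u = 100.95/1,338.35 = 7.54%.
After the change, employed and labor force both rise by 57.44; unemployed unchanged → E = 1,294.84, U = 100.95, labor force = 1,395.79 thousand.
New unemployment rate = 100.95 / 1,395.79 = 7.23%.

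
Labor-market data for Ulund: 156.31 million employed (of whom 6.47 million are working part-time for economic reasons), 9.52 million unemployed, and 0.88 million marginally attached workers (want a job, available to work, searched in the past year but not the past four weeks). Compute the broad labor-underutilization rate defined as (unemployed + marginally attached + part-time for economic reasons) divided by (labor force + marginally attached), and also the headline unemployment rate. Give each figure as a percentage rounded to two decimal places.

Labor force = 156.31 + 9.52 = 165.83 million.
Numerator = 9.52 + 0.88 + 6.47 = 16.87 million.
Denominator = 165.83 + 0.88 = 166.71 million.
Broad rate = 16.87 / 166.71 = 10.12%.
Headline unemployment rate = 9.52 / 165.83 = 5.74%.

Broad underutilization rate ≈ 10.12%; headline unemployment rate ≈ 5.74%.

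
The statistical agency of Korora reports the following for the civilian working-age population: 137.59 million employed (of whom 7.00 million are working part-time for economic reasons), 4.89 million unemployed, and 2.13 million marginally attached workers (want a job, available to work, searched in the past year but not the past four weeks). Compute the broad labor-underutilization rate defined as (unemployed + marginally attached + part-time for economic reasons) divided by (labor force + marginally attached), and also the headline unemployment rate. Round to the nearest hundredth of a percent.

Labor force = 137.59 + 4.89 = 142.48 million.
Numerator = 4.89 + 2.13 + 7.00 = 14.02 million.
Denominator = 142.48 + 2.13 = 144.61 million.
Broad rate = 14.02 / 144.61 = 9.70%.
Headline unemployment rate = 4.89 / 142.48 = 3.43%.

Broad underutilization rate ≈ 9.70%; headline unemployment rate ≈ 3.43%.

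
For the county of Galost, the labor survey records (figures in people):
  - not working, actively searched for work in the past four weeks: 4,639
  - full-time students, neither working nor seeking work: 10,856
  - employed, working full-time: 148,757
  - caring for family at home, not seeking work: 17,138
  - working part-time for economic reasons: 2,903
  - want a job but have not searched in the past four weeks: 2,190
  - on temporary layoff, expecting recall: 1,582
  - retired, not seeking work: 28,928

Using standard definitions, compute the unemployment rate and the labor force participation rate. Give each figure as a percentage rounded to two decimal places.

Unemployment rate ≈ 3.94%; labor force participation rate ≈ 72.76%.

Employed = 148,757 + 2,903 = 151,660 (anyone who worked, including part-time for economic reasons, counts as employed).
Unemployed = 4,639 + 1,582 = 6,221 (jobless and actively searching, or on temporary layoff).
Labor force = 151,660 + 6,221 = 157,881.
Not in labor force = 10,856 + 17,138 + 2,190 + 28,928 = 59,112 (those not working and not actively searching are outside the labor force — including those who want a job but have given up searching).
Civilian working-age population = 157,881 + 59,112 = 216,993.
Unemployment rate = 6,221 / 157,881 = 3.94%.
Labor force participation rate = 157,881 / 216,993 = 72.76%.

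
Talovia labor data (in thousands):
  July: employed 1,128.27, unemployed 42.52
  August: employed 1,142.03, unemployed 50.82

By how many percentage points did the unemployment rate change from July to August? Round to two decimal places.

July: labor force = 1,128.27 + 42.52 = 1,170.79; u = 42.52/1,170.79 = 3.63%.
August: labor force = 1,142.03 + 50.82 = 1,192.85; u = 50.82/1,192.85 = 4.26%.
Change = 4.26% − 3.63% = +0.63 pp.

The unemployment rate changed by +0.63 percentage points.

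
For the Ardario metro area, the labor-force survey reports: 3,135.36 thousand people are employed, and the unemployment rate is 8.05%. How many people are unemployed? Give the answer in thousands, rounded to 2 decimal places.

About 274.49 thousand are unemployed.

Let U be the number unemployed. The labor force is E + U, and U/(E+U) = 0.0805.
So U = 0.0805 × 3,135.36 / (1 − 0.0805) = 252.3965 / 0.9195 ≈ 274.49 thousand.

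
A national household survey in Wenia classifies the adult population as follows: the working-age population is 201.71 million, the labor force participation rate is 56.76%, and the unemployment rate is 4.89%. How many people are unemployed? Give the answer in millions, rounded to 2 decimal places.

Labor force = 0.5676 × 201.71 = 114.49 million.
Unemployed = 0.0489 × 114.49 ≈ 5.60 million.

About 5.60 million are unemployed.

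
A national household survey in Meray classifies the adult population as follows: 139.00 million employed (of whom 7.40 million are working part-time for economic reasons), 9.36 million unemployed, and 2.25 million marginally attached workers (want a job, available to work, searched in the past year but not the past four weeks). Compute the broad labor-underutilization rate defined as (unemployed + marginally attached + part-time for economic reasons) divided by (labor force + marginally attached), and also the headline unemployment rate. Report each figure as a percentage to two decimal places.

Labor force = 139.00 + 9.36 = 148.36 million.
Numerator = 9.36 + 2.25 + 7.40 = 19.01 million.
Denominator = 148.36 + 2.25 = 150.61 million.
Broad rate = 19.01 / 150.61 = 12.62%.
Headline unemployment rate = 9.36 / 148.36 = 6.31%.

Broad underutilization rate ≈ 12.62%; headline unemployment rate ≈ 6.31%.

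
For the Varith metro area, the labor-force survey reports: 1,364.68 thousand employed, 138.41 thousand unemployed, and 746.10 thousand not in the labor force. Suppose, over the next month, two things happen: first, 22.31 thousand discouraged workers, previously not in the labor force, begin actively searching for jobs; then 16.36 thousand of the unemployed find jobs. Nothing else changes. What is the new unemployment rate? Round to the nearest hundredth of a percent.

Initially, labor force = 1,364.68 + 138.41 = 1,503.09 thousand, so u = 138.41/1,503.09 = 9.21%.
After the first change, unemployed and labor force both rise by 22.31 → E = 1,364.68, U = 160.72, labor force = 1,525.40 thousand.
After the second change, unemployed falls and employed rises by 16.36; labor force unchanged → E = 1,381.04, U = 144.36, labor force = 1,525.40 thousand.
New unemployment rate = 144.36 / 1,525.40 = 9.46%.

New unemployment rate ≈ 9.46%.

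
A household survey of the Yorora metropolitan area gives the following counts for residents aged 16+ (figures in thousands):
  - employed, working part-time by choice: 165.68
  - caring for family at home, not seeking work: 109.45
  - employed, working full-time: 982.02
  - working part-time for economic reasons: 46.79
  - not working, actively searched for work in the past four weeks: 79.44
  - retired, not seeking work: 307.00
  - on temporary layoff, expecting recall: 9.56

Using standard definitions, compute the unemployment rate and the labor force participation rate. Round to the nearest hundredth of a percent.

Unemployment rate ≈ 6.93%; labor force participation rate ≈ 75.50%.

Employed = 165.68 + 982.02 + 46.79 = 1,194.49 thousand (anyone who worked, including part-time for economic reasons, counts as employed).
Unemployed = 79.44 + 9.56 = 89.00 thousand (jobless and actively searching, or on temporary layoff).
Labor force = 1,194.49 + 89.00 = 1,283.49 thousand.
Not in labor force = 109.45 + 307.00 = 416.45 thousand (those not working and not actively searching are outside the labor force).
Civilian working-age population = 1,283.49 + 416.45 = 1,699.94 thousand.
Unemployment rate = 89.00 / 1,283.49 = 6.93%.
Labor force participation rate = 1,283.49 / 1,699.94 = 75.50%.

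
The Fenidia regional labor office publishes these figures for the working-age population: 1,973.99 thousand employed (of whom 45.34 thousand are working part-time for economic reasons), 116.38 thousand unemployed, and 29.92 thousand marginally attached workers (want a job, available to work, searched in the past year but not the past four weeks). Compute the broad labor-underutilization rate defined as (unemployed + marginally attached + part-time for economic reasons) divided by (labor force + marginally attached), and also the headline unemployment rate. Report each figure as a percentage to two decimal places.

Labor force = 1,973.99 + 116.38 = 2,090.37 thousand.
Numerator = 116.38 + 29.92 + 45.34 = 191.64 thousand.
Denominator = 2,090.37 + 29.92 = 2,120.29 thousand.
Broad rate = 191.64 / 2,120.29 = 9.04%.
Headline unemployment rate = 116.38 / 2,090.37 = 5.57%.

Broad underutilization rate ≈ 9.04%; headline unemployment rate ≈ 5.57%.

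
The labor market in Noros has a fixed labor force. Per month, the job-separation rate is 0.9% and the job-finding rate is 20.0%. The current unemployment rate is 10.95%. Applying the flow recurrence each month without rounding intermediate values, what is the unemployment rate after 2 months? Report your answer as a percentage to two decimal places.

With a fixed labor force, u_{t+1} = u_t + s·(1−u_t) − f·u_t = u_t·(1−s−f) + s.
Here 1−s−f = 0.791 and s = 0.009.
u_1 = 0.109500 × 0.791 + 0.009 = 0.095615.
u_2 = 0.095615 × 0.791 + 0.009 = 0.084631.

Unemployment rate after two months ≈ 8.46%.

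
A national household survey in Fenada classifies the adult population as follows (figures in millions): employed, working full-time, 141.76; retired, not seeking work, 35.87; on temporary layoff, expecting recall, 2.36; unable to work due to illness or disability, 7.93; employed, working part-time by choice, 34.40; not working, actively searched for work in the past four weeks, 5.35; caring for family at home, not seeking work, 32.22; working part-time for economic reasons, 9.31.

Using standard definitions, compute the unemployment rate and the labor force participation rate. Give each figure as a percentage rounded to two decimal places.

Employed = 141.76 + 34.40 + 9.31 = 185.47 million (anyone who worked, including part-time for economic reasons, counts as employed).
Unemployed = 2.36 + 5.35 = 7.71 million (jobless and actively searching, or on temporary layoff).
Labor force = 185.47 + 7.71 = 193.18 million.
Not in labor force = 35.87 + 7.93 + 32.22 = 76.02 million (those not working and not actively searching are outside the labor force).
Civilian working-age population = 193.18 + 76.02 = 269.20 million.
Unemployment rate = 7.71 / 193.18 = 3.99%.
Labor force participation rate = 193.18 / 269.20 = 71.76%.

Unemployment rate ≈ 3.99%; labor force participation rate ≈ 71.76%.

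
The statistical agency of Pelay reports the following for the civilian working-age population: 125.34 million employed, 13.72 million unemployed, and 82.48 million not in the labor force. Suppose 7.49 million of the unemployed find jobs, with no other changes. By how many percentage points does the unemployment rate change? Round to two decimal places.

The unemployment rate changes by −5.39 percentage points.

Initially, labor force = 125.34 + 13.72 = 139.06 million, so u = 13.72/139.06 = 9.87%.
After the change, unemployed falls and employed rises by 7.49; labor force unchanged → E = 132.83, U = 6.23, labor force = 139.06 million.
New unemployment rate = 6.23 / 139.06 = 4.48%.
Change = 4.48% − 9.87% = −5.39 percentage points.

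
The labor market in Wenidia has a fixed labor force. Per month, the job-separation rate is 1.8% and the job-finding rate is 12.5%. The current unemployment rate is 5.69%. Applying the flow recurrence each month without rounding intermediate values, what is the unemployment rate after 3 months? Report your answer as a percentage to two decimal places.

With a fixed labor force, u_{t+1} = u_t + s·(1−u_t) − f·u_t = u_t·(1−s−f) + s.
Here 1−s−f = 0.857 and s = 0.018.
u_1 = 0.056900 × 0.857 + 0.018 = 0.066763.
u_2 = 0.066763 × 0.857 + 0.018 = 0.075216.
u_3 = 0.075216 × 0.857 + 0.018 = 0.082460.

Unemployment rate after three months ≈ 8.25%.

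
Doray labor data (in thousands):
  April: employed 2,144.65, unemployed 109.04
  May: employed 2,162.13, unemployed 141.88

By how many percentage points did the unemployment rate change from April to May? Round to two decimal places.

The unemployment rate changed by +1.32 percentage points.

April: labor force = 2,144.65 + 109.04 = 2,253.69; u = 109.04/2,253.69 = 4.84%.
May: labor force = 2,162.13 + 141.88 = 2,304.01; u = 141.88/2,304.01 = 6.16%.
Change = 6.16% − 4.84% = +1.32 pp.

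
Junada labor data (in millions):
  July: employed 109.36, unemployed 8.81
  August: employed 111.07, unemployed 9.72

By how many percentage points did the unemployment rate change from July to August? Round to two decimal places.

The unemployment rate changed by +0.59 percentage points.

July: labor force = 109.36 + 8.81 = 118.17; u = 8.81/118.17 = 7.46%.
August: labor force = 111.07 + 9.72 = 120.79; u = 9.72/120.79 = 8.05%.
Change = 8.05% − 7.46% = +0.59 pp.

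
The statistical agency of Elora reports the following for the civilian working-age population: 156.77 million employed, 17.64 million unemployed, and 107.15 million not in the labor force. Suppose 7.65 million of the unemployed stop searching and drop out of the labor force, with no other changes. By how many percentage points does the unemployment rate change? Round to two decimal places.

Initially, labor force = 156.77 + 17.64 = 174.41 million, so u = 17.64/174.41 = 10.11%.
After the change, unemployed and labor force both fall by 7.65 → E = 156.77, U = 9.99, labor force = 166.76 million.
New unemployment rate = 9.99 / 166.76 = 5.99%.
Change = 5.99% − 10.11% = −4.12 percentage points.

The unemployment rate changes by −4.12 percentage points.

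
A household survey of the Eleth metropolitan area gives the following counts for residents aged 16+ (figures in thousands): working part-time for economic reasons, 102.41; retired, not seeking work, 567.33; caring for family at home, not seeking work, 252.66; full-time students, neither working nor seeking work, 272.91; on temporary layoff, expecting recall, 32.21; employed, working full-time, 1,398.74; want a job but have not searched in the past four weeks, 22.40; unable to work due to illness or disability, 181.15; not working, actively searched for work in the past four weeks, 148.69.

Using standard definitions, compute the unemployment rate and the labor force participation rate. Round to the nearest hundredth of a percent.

Unemployment rate ≈ 10.75%; labor force participation rate ≈ 56.47%.

Employed = 102.41 + 1,398.74 = 1,501.15 thousand (anyone who worked, including part-time for economic reasons, counts as employed).
Unemployed = 32.21 + 148.69 = 180.90 thousand (jobless and actively searching, or on temporary layoff).
Labor force = 1,501.15 + 180.90 = 1,682.05 thousand.
Not in labor force = 567.33 + 252.66 + 272.91 + 22.40 + 181.15 = 1,296.45 thousand (those not working and not actively searching are outside the labor force — including those who want a job but have given up searching).
Civilian working-age population = 1,682.05 + 1,296.45 = 2,978.50 thousand.
Unemployment rate = 180.90 / 1,682.05 = 10.75%.
Labor force participation rate = 1,682.05 / 2,978.50 = 56.47%.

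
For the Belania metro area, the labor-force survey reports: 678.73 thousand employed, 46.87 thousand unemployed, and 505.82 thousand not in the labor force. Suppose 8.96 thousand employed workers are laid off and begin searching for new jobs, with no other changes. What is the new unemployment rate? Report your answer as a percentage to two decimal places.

Initially, labor force = 678.73 + 46.87 = 725.60 thousand, so u = 46.87/725.60 = 6.46%.
After the change, employed falls and unemployed rises by 8.96; labor force unchanged → E = 669.77, U = 55.83, labor force = 725.60 thousand.
New unemployment rate = 55.83 / 725.60 = 7.69%.

New unemployment rate ≈ 7.69%.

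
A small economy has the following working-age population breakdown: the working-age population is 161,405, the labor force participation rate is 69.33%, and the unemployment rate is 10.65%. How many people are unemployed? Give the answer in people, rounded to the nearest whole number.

Labor force = 0.6933 × 161,405 = 111,902.
Unemployed = 0.1065 × 111,902 ≈ 11,918.

About 11,918 are unemployed.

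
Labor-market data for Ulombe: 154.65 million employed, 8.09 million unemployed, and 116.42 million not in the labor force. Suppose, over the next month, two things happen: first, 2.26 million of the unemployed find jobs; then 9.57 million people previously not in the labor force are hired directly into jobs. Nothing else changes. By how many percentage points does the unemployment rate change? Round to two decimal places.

The unemployment rate changes by −1.59 percentage points.

Initially, labor force = 154.65 + 8.09 = 162.74 million, so u = 8.09/162.74 = 4.97%.
After the first change, unemployed falls and employed rises by 2.26; labor force unchanged → E = 156.91, U = 5.83, labor force = 162.74 million.
After the second change, employed and labor force both rise by 9.57; unemployed unchanged → E = 166.48, U = 5.83, labor force = 172.31 million.
New unemployment rate = 5.83 / 172.31 = 3.38%.
Change = 3.38% − 4.97% = −1.59 percentage points.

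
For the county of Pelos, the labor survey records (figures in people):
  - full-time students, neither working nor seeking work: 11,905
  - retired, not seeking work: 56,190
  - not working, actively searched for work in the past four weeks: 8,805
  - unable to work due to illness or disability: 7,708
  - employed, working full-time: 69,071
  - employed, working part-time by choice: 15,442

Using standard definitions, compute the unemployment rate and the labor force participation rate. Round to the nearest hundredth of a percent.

Unemployment rate ≈ 9.44%; labor force participation rate ≈ 55.18%.

Employed = 69,071 + 15,442 = 84,513.
Unemployed = 8,805.
Labor force = 84,513 + 8,805 = 93,318.
Not in labor force = 11,905 + 56,190 + 7,708 = 75,803 (those not working and not actively searching are outside the labor force).
Civilian working-age population = 93,318 + 75,803 = 169,121.
Unemployment rate = 8,805 / 93,318 = 9.44%.
Labor force participation rate = 93,318 / 169,121 = 55.18%.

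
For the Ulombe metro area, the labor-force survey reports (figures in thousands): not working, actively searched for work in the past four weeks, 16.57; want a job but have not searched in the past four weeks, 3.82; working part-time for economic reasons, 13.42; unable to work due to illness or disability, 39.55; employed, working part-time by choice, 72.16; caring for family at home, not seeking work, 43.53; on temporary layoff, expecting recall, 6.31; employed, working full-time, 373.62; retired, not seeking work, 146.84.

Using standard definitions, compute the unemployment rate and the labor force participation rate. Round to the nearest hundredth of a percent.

Employed = 13.42 + 72.16 + 373.62 = 459.20 thousand (anyone who worked, including part-time for economic reasons, counts as employed).
Unemployed = 16.57 + 6.31 = 22.88 thousand (jobless and actively searching, or on temporary layoff).
Labor force = 459.20 + 22.88 = 482.08 thousand.
Not in labor force = 3.82 + 39.55 + 43.53 + 146.84 = 233.74 thousand (those not working and not actively searching are outside the labor force — including those who want a job but have given up searching).
Civilian working-age population = 482.08 + 233.74 = 715.82 thousand.
Unemployment rate = 22.88 / 482.08 = 4.75%.
Labor force participation rate = 482.08 / 715.82 = 67.35%.

Unemployment rate ≈ 4.75%; labor force participation rate ≈ 67.35%.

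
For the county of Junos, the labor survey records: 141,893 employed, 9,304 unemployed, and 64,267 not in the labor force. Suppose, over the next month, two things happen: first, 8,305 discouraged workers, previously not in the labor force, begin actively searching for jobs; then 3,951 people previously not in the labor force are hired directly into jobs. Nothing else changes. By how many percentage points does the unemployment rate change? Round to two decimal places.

Initially, labor force = 141,893 + 9,304 = 151,197, so u = 9,304/151,197 = 6.15%.
After the first change, unemployed and labor force both rise by 8,305 → E = 141,893, U = 17,609, labor force = 159,502.
After the second change, employed and labor force both rise by 3,951; unemployed unchanged → E = 145,844, U = 17,609, labor force = 163,453.
New unemployment rate = 17,609 / 163,453 = 10.77%.
Change = 10.77% − 6.15% = +4.62 percentage points.

The unemployment rate changes by +4.62 percentage points.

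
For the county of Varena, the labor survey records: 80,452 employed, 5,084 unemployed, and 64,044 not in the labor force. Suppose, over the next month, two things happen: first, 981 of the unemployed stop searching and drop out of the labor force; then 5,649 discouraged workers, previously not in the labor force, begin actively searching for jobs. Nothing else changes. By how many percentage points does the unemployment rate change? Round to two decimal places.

The unemployment rate changes by +4.87 percentage points.

Initially, labor force = 80,452 + 5,084 = 85,536, so u = 5,084/85,536 = 5.94%.
After the first change, unemployed and labor force both fall by 981 → E = 80,452, U = 4,103, labor force = 84,555.
After the second change, unemployed and labor force both rise by 5,649 → E = 80,452, U = 9,752, labor force = 90,204.
New unemployment rate = 9,752 / 90,204 = 10.81%.
Change = 10.81% − 5.94% = +4.87 percentage points.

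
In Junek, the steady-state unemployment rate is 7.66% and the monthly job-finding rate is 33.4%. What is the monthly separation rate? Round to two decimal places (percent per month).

From u* = s/(s+f): s = u·f/(1−u).
s = 0.0766 × 33.4 / (1 − 0.0766) = 2.5584 / 0.9234 ≈ 2.77% per month.

Separation rate ≈ 2.77% per month.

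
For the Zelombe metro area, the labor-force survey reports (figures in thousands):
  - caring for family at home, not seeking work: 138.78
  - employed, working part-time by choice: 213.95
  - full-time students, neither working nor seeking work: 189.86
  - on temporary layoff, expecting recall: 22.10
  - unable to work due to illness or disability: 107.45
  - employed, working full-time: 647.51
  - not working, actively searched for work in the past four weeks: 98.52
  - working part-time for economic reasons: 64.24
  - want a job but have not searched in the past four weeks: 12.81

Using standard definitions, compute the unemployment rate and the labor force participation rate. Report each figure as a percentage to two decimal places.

Employed = 213.95 + 647.51 + 64.24 = 925.70 thousand (anyone who worked, including part-time for economic reasons, counts as employed).
Unemployed = 22.10 + 98.52 = 120.62 thousand (jobless and actively searching, or on temporary layoff).
Labor force = 925.70 + 120.62 = 1,046.32 thousand.
Not in labor force = 138.78 + 189.86 + 107.45 + 12.81 = 448.90 thousand (those not working and not actively searching are outside the labor force — including those who want a job but have given up searching).
Civilian working-age population = 1,046.32 + 448.90 = 1,495.22 thousand.
Unemployment rate = 120.62 / 1,046.32 = 11.53%.
Labor force participation rate = 1,046.32 / 1,495.22 = 69.98%.

Unemployment rate ≈ 11.53%; labor force participation rate ≈ 69.98%.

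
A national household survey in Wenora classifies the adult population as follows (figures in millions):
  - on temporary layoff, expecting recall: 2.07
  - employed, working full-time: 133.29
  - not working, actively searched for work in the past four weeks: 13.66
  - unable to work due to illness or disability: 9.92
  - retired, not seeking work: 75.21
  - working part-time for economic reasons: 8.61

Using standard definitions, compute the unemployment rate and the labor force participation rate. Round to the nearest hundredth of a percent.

Employed = 133.29 + 8.61 = 141.90 million (anyone who worked, including part-time for economic reasons, counts as employed).
Unemployed = 2.07 + 13.66 = 15.73 million (jobless and actively searching, or on temporary layoff).
Labor force = 141.90 + 15.73 = 157.63 million.
Not in labor force = 9.92 + 75.21 = 85.13 million (those not working and not actively searching are outside the labor force).
Civilian working-age population = 157.63 + 85.13 = 242.76 million.
Unemployment rate = 15.73 / 157.63 = 9.98%.
Labor force participation rate = 157.63 / 242.76 = 64.93%.

Unemployment rate ≈ 9.98%; labor force participation rate ≈ 64.93%.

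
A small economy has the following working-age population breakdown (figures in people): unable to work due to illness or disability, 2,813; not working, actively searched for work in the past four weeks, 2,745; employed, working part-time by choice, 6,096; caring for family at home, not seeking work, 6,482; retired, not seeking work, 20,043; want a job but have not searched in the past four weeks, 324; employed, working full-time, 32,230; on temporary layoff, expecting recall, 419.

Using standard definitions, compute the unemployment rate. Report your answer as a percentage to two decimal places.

Employed = 6,096 + 32,230 = 38,326.
Unemployed = 2,745 + 419 = 3,164 (jobless and actively searching, or on temporary layoff).
Labor force = 38,326 + 3,164 = 41,490.
Unemployment rate = 3,164 / 41,490 = 7.63%.

Unemployment rate ≈ 7.63%.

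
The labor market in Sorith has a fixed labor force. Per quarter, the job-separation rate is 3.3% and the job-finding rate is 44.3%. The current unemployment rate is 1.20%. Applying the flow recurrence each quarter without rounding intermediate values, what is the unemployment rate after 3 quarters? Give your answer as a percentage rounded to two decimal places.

Unemployment rate after three quarters ≈ 6.11%.

With a fixed labor force, u_{t+1} = u_t + s·(1−u_t) − f·u_t = u_t·(1−s−f) + s.
Here 1−s−f = 0.524 and s = 0.033.
u_1 = 0.012000 × 0.524 + 0.033 = 0.039288.
u_2 = 0.039288 × 0.524 + 0.033 = 0.053587.
u_3 = 0.053587 × 0.524 + 0.033 = 0.061080.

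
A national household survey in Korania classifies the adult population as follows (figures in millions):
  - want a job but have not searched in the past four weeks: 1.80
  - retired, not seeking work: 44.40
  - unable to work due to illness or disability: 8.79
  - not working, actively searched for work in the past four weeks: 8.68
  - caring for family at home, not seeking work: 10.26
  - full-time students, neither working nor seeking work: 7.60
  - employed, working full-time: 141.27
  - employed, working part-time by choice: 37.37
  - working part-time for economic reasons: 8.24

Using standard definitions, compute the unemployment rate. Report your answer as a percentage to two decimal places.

Unemployment rate ≈ 4.44%.

Employed = 141.27 + 37.37 + 8.24 = 186.88 million (anyone who worked, including part-time for economic reasons, counts as employed).
Unemployed = 8.68 million.
Labor force = 186.88 + 8.68 = 195.56 million.
Unemployment rate = 8.68 / 195.56 = 4.44%.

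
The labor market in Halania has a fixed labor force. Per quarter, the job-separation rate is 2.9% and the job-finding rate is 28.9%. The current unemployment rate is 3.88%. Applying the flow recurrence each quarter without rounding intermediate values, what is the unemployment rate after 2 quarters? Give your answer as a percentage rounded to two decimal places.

Unemployment rate after two quarters ≈ 6.68%.

With a fixed labor force, u_{t+1} = u_t + s·(1−u_t) − f·u_t = u_t·(1−s−f) + s.
Here 1−s−f = 0.682 and s = 0.029.
u_1 = 0.038800 × 0.682 + 0.029 = 0.055462.
u_2 = 0.055462 × 0.682 + 0.029 = 0.066825.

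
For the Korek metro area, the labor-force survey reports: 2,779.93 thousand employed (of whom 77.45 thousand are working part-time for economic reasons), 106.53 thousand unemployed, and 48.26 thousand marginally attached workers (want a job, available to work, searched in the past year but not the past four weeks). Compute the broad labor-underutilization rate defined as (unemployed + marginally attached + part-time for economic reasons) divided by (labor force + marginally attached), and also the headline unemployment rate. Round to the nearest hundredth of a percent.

Broad underutilization rate ≈ 7.91%; headline unemployment rate ≈ 3.69%.

Labor force = 2,779.93 + 106.53 = 2,886.46 thousand.
Numerator = 106.53 + 48.26 + 77.45 = 232.24 thousand.
Denominator = 2,886.46 + 48.26 = 2,934.72 thousand.
Broad rate = 232.24 / 2,934.72 = 7.91%.
Headline unemployment rate = 106.53 / 2,886.46 = 3.69%.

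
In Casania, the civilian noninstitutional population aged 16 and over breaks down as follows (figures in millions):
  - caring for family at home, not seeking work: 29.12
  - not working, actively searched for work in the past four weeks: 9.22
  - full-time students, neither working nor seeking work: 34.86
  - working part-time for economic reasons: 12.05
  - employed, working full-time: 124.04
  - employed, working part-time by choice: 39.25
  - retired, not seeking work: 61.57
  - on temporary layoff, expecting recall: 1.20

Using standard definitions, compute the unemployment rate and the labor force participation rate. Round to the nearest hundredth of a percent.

Unemployment rate ≈ 5.61%; labor force participation rate ≈ 59.67%.

Employed = 12.05 + 124.04 + 39.25 = 175.34 million (anyone who worked, including part-time for economic reasons, counts as employed).
Unemployed = 9.22 + 1.20 = 10.42 million (jobless and actively searching, or on temporary layoff).
Labor force = 175.34 + 10.42 = 185.76 million.
Not in labor force = 29.12 + 34.86 + 61.57 = 125.55 million (those not working and not actively searching are outside the labor force).
Civilian working-age population = 185.76 + 125.55 = 311.31 million.
Unemployment rate = 10.42 / 185.76 = 5.61%.
Labor force participation rate = 185.76 / 311.31 = 59.67%.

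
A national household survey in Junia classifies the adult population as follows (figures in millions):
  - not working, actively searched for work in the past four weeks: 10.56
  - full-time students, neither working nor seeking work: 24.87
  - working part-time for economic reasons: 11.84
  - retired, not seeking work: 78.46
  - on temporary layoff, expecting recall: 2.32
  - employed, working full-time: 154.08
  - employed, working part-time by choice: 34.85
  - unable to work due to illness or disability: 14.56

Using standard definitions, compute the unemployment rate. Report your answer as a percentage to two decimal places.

Employed = 11.84 + 154.08 + 34.85 = 200.77 million (anyone who worked, including part-time for economic reasons, counts as employed).
Unemployed = 10.56 + 2.32 = 12.88 million (jobless and actively searching, or on temporary layoff).
Labor force = 200.77 + 12.88 = 213.65 million.
Unemployment rate = 12.88 / 213.65 = 6.03%.

Unemployment rate ≈ 6.03%.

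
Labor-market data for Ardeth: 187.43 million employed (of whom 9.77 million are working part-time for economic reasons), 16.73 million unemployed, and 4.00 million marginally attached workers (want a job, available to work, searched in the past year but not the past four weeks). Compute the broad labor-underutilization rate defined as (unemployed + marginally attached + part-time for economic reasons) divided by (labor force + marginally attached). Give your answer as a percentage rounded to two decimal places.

Broad underutilization rate ≈ 14.65%.

Labor force = 187.43 + 16.73 = 204.16 million.
Numerator = 16.73 + 4.00 + 9.77 = 30.50 million.
Denominator = 204.16 + 4.00 = 208.16 million.
Broad rate = 30.50 / 208.16 = 14.65%.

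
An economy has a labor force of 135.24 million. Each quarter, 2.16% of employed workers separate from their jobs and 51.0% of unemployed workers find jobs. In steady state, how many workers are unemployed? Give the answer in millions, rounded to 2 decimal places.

Steady-state unemployment rate u* = s/(s+f) = 2.16/(2.16+51.0) = 0.040632.
Unemployed = u* × labor force = 0.040632 × 135.24 ≈ 5.50 million.

About 5.50 million are unemployed in steady state.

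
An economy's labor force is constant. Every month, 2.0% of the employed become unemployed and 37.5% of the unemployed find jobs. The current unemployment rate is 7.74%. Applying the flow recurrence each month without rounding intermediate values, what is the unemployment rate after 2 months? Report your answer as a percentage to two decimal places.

Unemployment rate after two months ≈ 6.04%.

With a fixed labor force, u_{t+1} = u_t + s·(1−u_t) − f·u_t = u_t·(1−s−f) + s.
Here 1−s−f = 0.605 and s = 0.020.
u_1 = 0.077400 × 0.605 + 0.020 = 0.066827.
u_2 = 0.066827 × 0.605 + 0.020 = 0.060430.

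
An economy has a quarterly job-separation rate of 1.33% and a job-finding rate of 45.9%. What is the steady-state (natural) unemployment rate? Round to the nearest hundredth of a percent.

At steady state the flows balance: s·E = f·U, so U/(E+U) = s/(s+f).
u* = 1.33 / (1.33 + 45.9) = 1.33 / 47.23 = 2.82%.

Steady-state unemployment rate ≈ 2.82%.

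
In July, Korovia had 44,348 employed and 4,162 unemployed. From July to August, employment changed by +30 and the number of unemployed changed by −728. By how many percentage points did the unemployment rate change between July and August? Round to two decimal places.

The unemployment rate changed by −1.40 percentage points.

July: labor force = 44,348 + 4,162 = 48,510; u = 4,162/48,510 = 8.58%.
August: labor force = 44,378 + 3,434 = 47,812; u = 3,434/47,812 = 7.18%.
Change = 7.18% − 8.58% = −1.40 pp.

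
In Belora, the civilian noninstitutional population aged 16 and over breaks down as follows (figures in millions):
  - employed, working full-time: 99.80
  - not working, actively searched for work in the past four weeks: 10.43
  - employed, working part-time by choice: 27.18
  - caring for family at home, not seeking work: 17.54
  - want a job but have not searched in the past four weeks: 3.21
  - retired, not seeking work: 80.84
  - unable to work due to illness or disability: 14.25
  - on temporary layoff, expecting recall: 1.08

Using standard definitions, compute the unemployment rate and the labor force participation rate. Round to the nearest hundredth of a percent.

Unemployment rate ≈ 8.31%; labor force participation rate ≈ 54.45%.

Employed = 99.80 + 27.18 = 126.98 million.
Unemployed = 10.43 + 1.08 = 11.51 million (jobless and actively searching, or on temporary layoff).
Labor force = 126.98 + 11.51 = 138.49 million.
Not in labor force = 17.54 + 3.21 + 80.84 + 14.25 = 115.84 million (those not working and not actively searching are outside the labor force — including those who want a job but have given up searching).
Civilian working-age population = 138.49 + 115.84 = 254.33 million.
Unemployment rate = 11.51 / 138.49 = 8.31%.
Labor force participation rate = 138.49 / 254.33 = 54.45%.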